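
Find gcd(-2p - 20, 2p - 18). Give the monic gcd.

Euclidean algorithm in ℚ[p]:
  -2p - 20 = (-1)(2p - 18) + (-38)
  2p - 18 = (-(1/19)p + 9/19)(-38) + (0)
The last nonzero remainder is the constant -38, so the polynomials are coprime and gcd = 1.

1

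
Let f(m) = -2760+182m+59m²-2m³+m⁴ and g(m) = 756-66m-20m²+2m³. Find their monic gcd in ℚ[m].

Repeated division with remainder:
  m⁴-2m³+59m²+182m-2760 = ((1/2)m+4)(2m³-20m²-66m+756) + (172m²+68m-5784)
  2m³-20m²-66m+756 = ((1/86)m-447/3698)(172m²+68m-5784) + ((17520/1849)m+105120/1849)
  172m²+68m-5784 = ((79507/4380)m-445609/4380)((17520/1849)m+105120/1849) + (0)
Last nonzero remainder: (17520/1849)m+105120/1849. Dividing through by 17520/1849 gives the monic gcd m+6.

6+m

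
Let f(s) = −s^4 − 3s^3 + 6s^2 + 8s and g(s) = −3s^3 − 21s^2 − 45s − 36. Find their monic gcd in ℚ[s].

s + 4

By polynomial division,
  −s^4 − 3s^3 + 6s^2 + 8s = ((1/3)s − 4/3)(−3s^3 − 21s^2 − 45s − 36) + (−7s^2 − 40s − 48)
  −3s^3 − 21s^2 − 45s − 36 = ((3/7)s + 27/49)(−7s^2 − 40s − 48) + (−(117/49)s − 468/49)
  −7s^2 − 40s − 48 = ((343/117)s + 196/39)(−(117/49)s − 468/49) + (0)
Last nonzero remainder: −(117/49)s − 468/49. Dividing through by −117/49 gives the monic gcd s + 4.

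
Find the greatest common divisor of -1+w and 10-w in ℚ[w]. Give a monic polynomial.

By polynomial division,
  w-1 = (-1)(-w+10) + (9)
  -w+10 = (-(1/9)w+10/9)(9) + (0)
The last nonzero remainder is the constant 9, so the polynomials are coprime and gcd = 1.

1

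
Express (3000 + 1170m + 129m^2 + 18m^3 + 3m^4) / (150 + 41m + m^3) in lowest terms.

(60 + 27m + 3m^2)/(3 + m)

Repeated division with remainder:
  3m^4 + 18m^3 + 129m^2 + 1170m + 3000 = (3m + 18)(m^3 + 41m + 150) + (6m^2 - 18m + 300)
  m^3 + 41m + 150 = ((1/6)m + 1/2)(6m^2 - 18m + 300) + (0)
Last nonzero remainder: 6m^2 - 18m + 300. Dividing through by 6 gives the monic gcd m^2 - 3m + 50.
Cancel m^2 - 3m + 50 from numerator and denominator to get the reduced form.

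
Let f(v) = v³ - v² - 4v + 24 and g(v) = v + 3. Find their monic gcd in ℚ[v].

Apply the Euclidean algorithm:
  v³ - v² - 4v + 24 = (v² - 4v + 8)(v + 3) + (0)
The last nonzero remainder v + 3 is already monic.

v + 3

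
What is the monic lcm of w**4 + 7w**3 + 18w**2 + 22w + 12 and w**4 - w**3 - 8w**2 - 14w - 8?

Repeated division with remainder:
  w**4 + 7w**3 + 18w**2 + 22w + 12 = (w**4 - w**3 - 8w**2 - 14w - 8) + (8w**3 + 26w**2 + 36w + 20)
  w**4 - w**3 - 8w**2 - 14w - 8 = ((1/8)w - 17/32)(8w**3 + 26w**2 + 36w + 20) + ((21/16)w**2 + (21/8)w + 21/8)
  8w**3 + 26w**2 + 36w + 20 = ((128/21)w + 160/21)((21/16)w**2 + (21/8)w + 21/8) + (0)
Last nonzero remainder: (21/16)w**2 + (21/8)w + 21/8. Dividing through by 21/16 gives the monic gcd w**2 + 2w + 2.
Then lcm(f, g) = f·g / gcd(f, g); expanding and making the result monic gives the answer.

w**6 + 4w**5 - 7w**4 - 60w**3 - 126w**2 - 124w - 48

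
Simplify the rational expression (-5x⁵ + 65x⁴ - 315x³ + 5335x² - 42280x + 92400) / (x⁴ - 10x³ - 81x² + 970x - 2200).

(-5x² - 35x - 420)/(x + 10)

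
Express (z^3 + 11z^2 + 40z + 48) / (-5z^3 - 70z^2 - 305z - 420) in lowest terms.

Apply the Euclidean algorithm:
  z^3 + 11z^2 + 40z + 48 = (-1/5)(-5z^3 - 70z^2 - 305z - 420) + (-3z^2 - 21z - 36)
  -5z^3 - 70z^2 - 305z - 420 = ((5/3)z + 35/3)(-3z^2 - 21z - 36) + (0)
Last nonzero remainder: -3z^2 - 21z - 36. Dividing through by -3 gives the monic gcd z^2 + 7z + 12.
Cancel z^2 + 7z + 12 from numerator and denominator to get the reduced form.

(-z - 4)/(5z + 35)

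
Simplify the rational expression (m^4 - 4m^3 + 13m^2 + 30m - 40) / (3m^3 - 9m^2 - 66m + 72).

Apply the Euclidean algorithm:
  m^4 - 4m^3 + 13m^2 + 30m - 40 = ((1/3)m - 1/3)(3m^3 - 9m^2 - 66m + 72) + (32m^2 - 16m - 16)
  3m^3 - 9m^2 - 66m + 72 = ((3/32)m - 15/64)(32m^2 - 16m - 16) + (-(273/4)m + 273/4)
  32m^2 - 16m - 16 = (-(128/273)m - 64/273)(-(273/4)m + 273/4) + (0)
Last nonzero remainder: -(273/4)m + 273/4. Dividing through by -273/4 gives the monic gcd m - 1.
Cancel m - 1 from numerator and denominator to get the reduced form.

(m^3 - 3m^2 + 10m + 40)/(3m^2 - 6m - 72)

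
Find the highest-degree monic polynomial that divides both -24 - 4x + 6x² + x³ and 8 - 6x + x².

Apply the Euclidean algorithm:
  x³ + 6x² - 4x - 24 = (x + 12)(x² - 6x + 8) + (60x - 120)
  x² - 6x + 8 = ((1/60)x - 1/15)(60x - 120) + (0)
Last nonzero remainder: 60x - 120. Dividing through by 60 gives the monic gcd x - 2.

-2 + x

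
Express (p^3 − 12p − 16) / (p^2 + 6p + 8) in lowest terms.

Apply the Euclidean algorithm:
  p^3 − 12p − 16 = (p − 6)(p^2 + 6p + 8) + (16p + 32)
  p^2 + 6p + 8 = ((1/16)p + 1/4)(16p + 32) + (0)
Last nonzero remainder: 16p + 32. Dividing through by 16 gives the monic gcd p + 2.
Cancel p + 2 from numerator and denominator to get the reduced form.

(p^2 − 2p − 8)/(p + 4)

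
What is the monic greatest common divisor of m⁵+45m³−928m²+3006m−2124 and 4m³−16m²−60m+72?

m²−7m+6

By polynomial division,
  m⁵+45m³−928m²+3006m−2124 = ((1/4)m²+m+19)(4m³−16m²−60m+72) + (−582m²+4074m−3492)
  4m³−16m²−60m+72 = (−(2/291)m−2/97)(−582m²+4074m−3492) + (0)
Last nonzero remainder: −582m²+4074m−3492. Dividing through by −582 gives the monic gcd m²−7m+6.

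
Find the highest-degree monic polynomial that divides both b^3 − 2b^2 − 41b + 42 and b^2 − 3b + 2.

Euclidean algorithm in ℚ[b]:
  b^3 − 2b^2 − 41b + 42 = (b + 1)(b^2 − 3b + 2) + (−40b + 40)
  b^2 − 3b + 2 = (−(1/40)b + 1/20)(−40b + 40) + (0)
Last nonzero remainder: −40b + 40. Dividing through by −40 gives the monic gcd b − 1.

b − 1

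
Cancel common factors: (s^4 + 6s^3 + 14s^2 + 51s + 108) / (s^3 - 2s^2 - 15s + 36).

Apply the Euclidean algorithm:
  s^4 + 6s^3 + 14s^2 + 51s + 108 = (s + 8)(s^3 - 2s^2 - 15s + 36) + (45s^2 + 135s - 180)
  s^3 - 2s^2 - 15s + 36 = ((1/45)s - 1/9)(45s^2 + 135s - 180) + (4s + 16)
  45s^2 + 135s - 180 = ((45/4)s - 45/4)(4s + 16) + (0)
Last nonzero remainder: 4s + 16. Dividing through by 4 gives the monic gcd s + 4.
Cancel s + 4 from numerator and denominator to get the reduced form.

(s^3 + 2s^2 + 6s + 27)/(s^2 - 6s + 9)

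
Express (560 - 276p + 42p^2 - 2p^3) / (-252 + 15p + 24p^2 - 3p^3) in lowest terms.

Euclidean algorithm in ℚ[p]:
  -2p^3 + 42p^2 - 276p + 560 = (2/3)(-3p^3 + 24p^2 + 15p - 252) + (26p^2 - 286p + 728)
  -3p^3 + 24p^2 + 15p - 252 = (-(3/26)p - 9/26)(26p^2 - 286p + 728) + (0)
Last nonzero remainder: 26p^2 - 286p + 728. Dividing through by 26 gives the monic gcd p^2 - 11p + 28.
Cancel p^2 - 11p + 28 from numerator and denominator to get the reduced form.

(-20 + 2p)/(9 + 3p)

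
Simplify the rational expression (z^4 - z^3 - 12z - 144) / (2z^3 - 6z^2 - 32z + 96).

Euclidean algorithm in ℚ[z]:
  z^4 - z^3 - 12z - 144 = ((1/2)z + 1)(2z^3 - 6z^2 - 32z + 96) + (22z^2 - 28z - 240)
  2z^3 - 6z^2 - 32z + 96 = ((1/11)z - 19/121)(22z^2 - 28z - 240) + (-(1764/121)z + 7056/121)
  22z^2 - 28z - 240 = (-(1331/882)z - 605/147)(-(1764/121)z + 7056/121) + (0)
Last nonzero remainder: -(1764/121)z + 7056/121. Dividing through by -1764/121 gives the monic gcd z - 4.
Cancel z - 4 from numerator and denominator to get the reduced form.

(z^3 + 3z^2 + 12z + 36)/(2z^2 + 2z - 24)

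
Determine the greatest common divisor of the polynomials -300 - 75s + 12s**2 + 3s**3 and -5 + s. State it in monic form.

By polynomial division,
  3s**3 + 12s**2 - 75s - 300 = (3s**2 + 27s + 60)(s - 5) + (0)
The last nonzero remainder s - 5 is already monic.

-5 + s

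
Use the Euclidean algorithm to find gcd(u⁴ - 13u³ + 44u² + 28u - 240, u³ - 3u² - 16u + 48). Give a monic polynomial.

Repeated division with remainder:
  u⁴ - 13u³ + 44u² + 28u - 240 = (u - 10)(u³ - 3u² - 16u + 48) + (30u² - 180u + 240)
  u³ - 3u² - 16u + 48 = ((1/30)u + 1/10)(30u² - 180u + 240) + (-6u + 24)
  30u² - 180u + 240 = (-5u + 10)(-6u + 24) + (0)
Last nonzero remainder: -6u + 24. Dividing through by -6 gives the monic gcd u - 4.

u - 4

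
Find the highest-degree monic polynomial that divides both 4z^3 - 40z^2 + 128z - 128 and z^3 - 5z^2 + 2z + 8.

Repeated division with remainder:
  4z^3 - 40z^2 + 128z - 128 = (4)(z^3 - 5z^2 + 2z + 8) + (-20z^2 + 120z - 160)
  z^3 - 5z^2 + 2z + 8 = (-(1/20)z - 1/20)(-20z^2 + 120z - 160) + (0)
Last nonzero remainder: -20z^2 + 120z - 160. Dividing through by -20 gives the monic gcd z^2 - 6z + 8.

z^2 - 6z + 8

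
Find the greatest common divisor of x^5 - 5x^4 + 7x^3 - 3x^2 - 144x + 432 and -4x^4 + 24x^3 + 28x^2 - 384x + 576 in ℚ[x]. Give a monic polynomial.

x^2 - 7x + 12

Apply the Euclidean algorithm:
  x^5 - 5x^4 + 7x^3 - 3x^2 - 144x + 432 = (-(1/4)x - 1/4)(-4x^4 + 24x^3 + 28x^2 - 384x + 576) + (20x^3 - 92x^2 - 96x + 576)
  -4x^4 + 24x^3 + 28x^2 - 384x + 576 = (-(1/5)x + 7/25)(20x^3 - 92x^2 - 96x + 576) + ((864/25)x^2 - (6048/25)x + 10368/25)
  20x^3 - 92x^2 - 96x + 576 = ((125/216)x + 25/18)((864/25)x^2 - (6048/25)x + 10368/25) + (0)
Last nonzero remainder: (864/25)x^2 - (6048/25)x + 10368/25. Dividing through by 864/25 gives the monic gcd x^2 - 7x + 12.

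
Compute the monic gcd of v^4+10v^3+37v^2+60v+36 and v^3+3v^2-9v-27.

v^2+6v+9

Apply the Euclidean algorithm:
  v^4+10v^3+37v^2+60v+36 = (v+7)(v^3+3v^2-9v-27) + (25v^2+150v+225)
  v^3+3v^2-9v-27 = ((1/25)v-3/25)(25v^2+150v+225) + (0)
Last nonzero remainder: 25v^2+150v+225. Dividing through by 25 gives the monic gcd v^2+6v+9.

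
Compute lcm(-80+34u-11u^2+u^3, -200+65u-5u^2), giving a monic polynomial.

By polynomial division,
  u^3-11u^2+34u-80 = (-(1/5)u-2/5)(-5u^2+65u-200) + (20u-160)
  -5u^2+65u-200 = (-(1/4)u+5/4)(20u-160) + (0)
Last nonzero remainder: 20u-160. Dividing through by 20 gives the monic gcd u-8.
Then lcm(f, g) = f·g / gcd(f, g); expanding and making the result monic gives the answer.

400-250u+89u^2-16u^3+u^4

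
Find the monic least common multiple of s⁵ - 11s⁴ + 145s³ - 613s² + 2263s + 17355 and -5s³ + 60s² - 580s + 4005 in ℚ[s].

Repeated division with remainder:
  s⁵ - 11s⁴ + 145s³ - 613s² + 2263s + 17355 = (-(1/5)s² - (1/5)s - 41/5)(-5s³ + 60s² - 580s + 4005) + (564s² - 1692s + 50196)
  -5s³ + 60s² - 580s + 4005 = (-(5/564)s + 15/188)(564s² - 1692s + 50196) + (0)
Last nonzero remainder: 564s² - 1692s + 50196. Dividing through by 564 gives the monic gcd s² - 3s + 89.
Then lcm(f, g) = f·g / gcd(f, g); expanding and making the result monic gives the answer.

s⁶ - 20s⁵ + 244s⁴ - 1918s³ + 7780s² - 3012s - 156195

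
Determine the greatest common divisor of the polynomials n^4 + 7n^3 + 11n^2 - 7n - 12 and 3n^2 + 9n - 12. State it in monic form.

n^2 + 3n - 4

By polynomial division,
  n^4 + 7n^3 + 11n^2 - 7n - 12 = ((1/3)n^2 + (4/3)n + 1)(3n^2 + 9n - 12) + (0)
Last nonzero remainder: 3n^2 + 9n - 12. Dividing through by 3 gives the monic gcd n^2 + 3n - 4.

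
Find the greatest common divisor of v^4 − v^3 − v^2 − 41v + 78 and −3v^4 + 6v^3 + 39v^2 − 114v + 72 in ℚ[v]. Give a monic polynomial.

Apply the Euclidean algorithm:
  v^4 − v^3 − v^2 − 41v + 78 = (−1/3)(−3v^4 + 6v^3 + 39v^2 − 114v + 72) + (v^3 + 12v^2 − 79v + 102)
  −3v^4 + 6v^3 + 39v^2 − 114v + 72 = (−3v + 42)(v^3 + 12v^2 − 79v + 102) + (−702v^2 + 3510v − 4212)
  v^3 + 12v^2 − 79v + 102 = (−(1/702)v − 17/702)(−702v^2 + 3510v − 4212) + (0)
Last nonzero remainder: −702v^2 + 3510v − 4212. Dividing through by −702 gives the monic gcd v^2 − 5v + 6.

v^2 − 5v + 6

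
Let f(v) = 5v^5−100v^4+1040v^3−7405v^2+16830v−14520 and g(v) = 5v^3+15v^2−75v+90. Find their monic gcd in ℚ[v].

v^2−3v+3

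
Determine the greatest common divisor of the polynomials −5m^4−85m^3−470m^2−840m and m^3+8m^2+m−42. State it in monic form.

m+7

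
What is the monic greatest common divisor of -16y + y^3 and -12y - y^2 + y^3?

Apply the Euclidean algorithm:
  y^3 - 16y = (y^3 - y^2 - 12y) + (y^2 - 4y)
  y^3 - y^2 - 12y = (y + 3)(y^2 - 4y) + (0)
The last nonzero remainder y^2 - 4y is already monic.

-4y + y^2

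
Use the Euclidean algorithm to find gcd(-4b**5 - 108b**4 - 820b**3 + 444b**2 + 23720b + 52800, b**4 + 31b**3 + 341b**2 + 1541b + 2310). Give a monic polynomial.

Euclidean algorithm in ℚ[b]:
  -4b**5 - 108b**4 - 820b**3 + 444b**2 + 23720b + 52800 = (-4b + 16)(b**4 + 31b**3 + 341b**2 + 1541b + 2310) + (48b**3 + 1152b**2 + 8304b + 15840)
  b**4 + 31b**3 + 341b**2 + 1541b + 2310 = ((1/48)b + 7/48)(48b**3 + 1152b**2 + 8304b + 15840) + (0)
Last nonzero remainder: 48b**3 + 1152b**2 + 8304b + 15840. Dividing through by 48 gives the monic gcd b**3 + 24b**2 + 173b + 330.

b**3 + 24b**2 + 173b + 330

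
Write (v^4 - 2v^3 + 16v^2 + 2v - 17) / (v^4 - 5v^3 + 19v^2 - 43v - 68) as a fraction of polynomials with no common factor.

(v - 1)/(v - 4)

Euclidean algorithm in ℚ[v]:
  v^4 - 2v^3 + 16v^2 + 2v - 17 = (v^4 - 5v^3 + 19v^2 - 43v - 68) + (3v^3 - 3v^2 + 45v + 51)
  v^4 - 5v^3 + 19v^2 - 43v - 68 = ((1/3)v - 4/3)(3v^3 - 3v^2 + 45v + 51) + (0)
Last nonzero remainder: 3v^3 - 3v^2 + 45v + 51. Dividing through by 3 gives the monic gcd v^3 - v^2 + 15v + 17.
Cancel v^3 - v^2 + 15v + 17 from numerator and denominator to get the reduced form.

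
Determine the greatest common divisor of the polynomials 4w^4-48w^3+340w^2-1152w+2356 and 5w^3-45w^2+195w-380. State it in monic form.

w^2-5w+19

Euclidean algorithm in ℚ[w]:
  4w^4-48w^3+340w^2-1152w+2356 = ((4/5)w-12/5)(5w^3-45w^2+195w-380) + (76w^2-380w+1444)
  5w^3-45w^2+195w-380 = ((5/76)w-5/19)(76w^2-380w+1444) + (0)
Last nonzero remainder: 76w^2-380w+1444. Dividing through by 76 gives the monic gcd w^2-5w+19.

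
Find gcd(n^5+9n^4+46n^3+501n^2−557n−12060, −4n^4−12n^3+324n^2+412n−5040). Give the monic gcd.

Apply the Euclidean algorithm:
  n^5+9n^4+46n^3+501n^2−557n−12060 = (−(1/4)n−3/2)(−4n^4−12n^3+324n^2+412n−5040) + (109n^3+1090n^2−1199n−19620)
  −4n^4−12n^3+324n^2+412n−5040 = (−(4/109)n+28/109)(109n^3+1090n^2−1199n−19620) + (0)
Last nonzero remainder: 109n^3+1090n^2−1199n−19620. Dividing through by 109 gives the monic gcd n^3+10n^2−11n−180.

n^3+10n^2−11n−180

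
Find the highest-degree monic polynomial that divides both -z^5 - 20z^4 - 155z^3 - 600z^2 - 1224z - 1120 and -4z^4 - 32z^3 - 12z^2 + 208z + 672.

Apply the Euclidean algorithm:
  -z^5 - 20z^4 - 155z^3 - 600z^2 - 1224z - 1120 = ((1/4)z + 3)(-4z^4 - 32z^3 - 12z^2 + 208z + 672) + (-56z^3 - 616z^2 - 2016z - 3136)
  -4z^4 - 32z^3 - 12z^2 + 208z + 672 = ((1/14)z - 3/14)(-56z^3 - 616z^2 - 2016z - 3136) + (0)
Last nonzero remainder: -56z^3 - 616z^2 - 2016z - 3136. Dividing through by -56 gives the monic gcd z^3 + 11z^2 + 36z + 56.

z^3 + 11z^2 + 36z + 56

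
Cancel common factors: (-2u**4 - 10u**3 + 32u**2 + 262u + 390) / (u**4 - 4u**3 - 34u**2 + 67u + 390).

Repeated division with remainder:
  -2u**4 - 10u**3 + 32u**2 + 262u + 390 = (-2)(u**4 - 4u**3 - 34u**2 + 67u + 390) + (-18u**3 - 36u**2 + 396u + 1170)
  u**4 - 4u**3 - 34u**2 + 67u + 390 = (-(1/18)u + 1/3)(-18u**3 - 36u**2 + 396u + 1170) + (0)
Last nonzero remainder: -18u**3 - 36u**2 + 396u + 1170. Dividing through by -18 gives the monic gcd u**3 + 2u**2 - 22u - 65.
Cancel u**3 + 2u**2 - 22u - 65 from numerator and denominator to get the reduced form.

(-2u - 6)/(u - 6)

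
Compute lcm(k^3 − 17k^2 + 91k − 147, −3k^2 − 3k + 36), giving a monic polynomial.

k^4 − 13k^3 + 23k^2 + 217k − 588

By polynomial division,
  k^3 − 17k^2 + 91k − 147 = (−(1/3)k + 6)(−3k^2 − 3k + 36) + (121k − 363)
  −3k^2 − 3k + 36 = (−(3/121)k − 12/121)(121k − 363) + (0)
Last nonzero remainder: 121k − 363. Dividing through by 121 gives the monic gcd k − 3.
Then lcm(f, g) = f·g / gcd(f, g); expanding and making the result monic gives the answer.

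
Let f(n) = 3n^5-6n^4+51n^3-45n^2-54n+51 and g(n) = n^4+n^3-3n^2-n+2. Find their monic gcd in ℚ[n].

Apply the Euclidean algorithm:
  3n^5-6n^4+51n^3-45n^2-54n+51 = (3n-9)(n^4+n^3-3n^2-n+2) + (69n^3-69n^2-69n+69)
  n^4+n^3-3n^2-n+2 = ((1/69)n+2/69)(69n^3-69n^2-69n+69) + (0)
Last nonzero remainder: 69n^3-69n^2-69n+69. Dividing through by 69 gives the monic gcd n^3-n^2-n+1.

n^3-n^2-n+1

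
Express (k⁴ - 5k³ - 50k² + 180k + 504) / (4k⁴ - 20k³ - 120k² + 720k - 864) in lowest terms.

(k² - 5k - 14)/(4k² - 20k + 24)

Apply the Euclidean algorithm:
  k⁴ - 5k³ - 50k² + 180k + 504 = (1/4)(4k⁴ - 20k³ - 120k² + 720k - 864) + (-20k² + 720)
  4k⁴ - 20k³ - 120k² + 720k - 864 = (-(1/5)k² + k - 6/5)(-20k² + 720) + (0)
Last nonzero remainder: -20k² + 720. Dividing through by -20 gives the monic gcd k² - 36.
Cancel k² - 36 from numerator and denominator to get the reduced form.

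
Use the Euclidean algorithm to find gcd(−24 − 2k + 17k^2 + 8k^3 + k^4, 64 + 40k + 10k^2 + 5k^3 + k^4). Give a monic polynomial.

8 + 6k + k^2

Euclidean algorithm in ℚ[k]:
  k^4 + 8k^3 + 17k^2 − 2k − 24 = (k^4 + 5k^3 + 10k^2 + 40k + 64) + (3k^3 + 7k^2 − 42k − 88)
  k^4 + 5k^3 + 10k^2 + 40k + 64 = ((1/3)k + 8/9)(3k^3 + 7k^2 − 42k − 88) + ((160/9)k^2 + (320/3)k + 1280/9)
  3k^3 + 7k^2 − 42k − 88 = ((27/160)k − 99/160)((160/9)k^2 + (320/3)k + 1280/9) + (0)
Last nonzero remainder: (160/9)k^2 + (320/3)k + 1280/9. Dividing through by 160/9 gives the monic gcd k^2 + 6k + 8.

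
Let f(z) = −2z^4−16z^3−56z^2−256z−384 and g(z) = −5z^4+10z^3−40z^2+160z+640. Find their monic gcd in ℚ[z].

Repeated division with remainder:
  −2z^4−16z^3−56z^2−256z−384 = (2/5)(−5z^4+10z^3−40z^2+160z+640) + (−20z^3−40z^2−320z−640)
  −5z^4+10z^3−40z^2+160z+640 = ((1/4)z−1)(−20z^3−40z^2−320z−640) + (0)
Last nonzero remainder: −20z^3−40z^2−320z−640. Dividing through by −20 gives the monic gcd z^3+2z^2+16z+32.

z^3+2z^2+16z+32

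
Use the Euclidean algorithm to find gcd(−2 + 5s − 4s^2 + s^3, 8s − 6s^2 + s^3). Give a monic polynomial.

−2 + s

Apply the Euclidean algorithm:
  s^3 − 4s^2 + 5s − 2 = (s^3 − 6s^2 + 8s) + (2s^2 − 3s − 2)
  s^3 − 6s^2 + 8s = ((1/2)s − 9/4)(2s^2 − 3s − 2) + ((9/4)s − 9/2)
  2s^2 − 3s − 2 = ((8/9)s + 4/9)((9/4)s − 9/2) + (0)
Last nonzero remainder: (9/4)s − 9/2. Dividing through by 9/4 gives the monic gcd s − 2.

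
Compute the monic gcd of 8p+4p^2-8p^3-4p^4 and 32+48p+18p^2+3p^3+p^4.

By polynomial division,
  -4p^4-8p^3+4p^2+8p = (-4)(p^4+3p^3+18p^2+48p+32) + (4p^3+76p^2+200p+128)
  p^4+3p^3+18p^2+48p+32 = ((1/4)p-4)(4p^3+76p^2+200p+128) + (272p^2+816p+544)
  4p^3+76p^2+200p+128 = ((1/68)p+4/17)(272p^2+816p+544) + (0)
Last nonzero remainder: 272p^2+816p+544. Dividing through by 272 gives the monic gcd p^2+3p+2.

2+3p+p^2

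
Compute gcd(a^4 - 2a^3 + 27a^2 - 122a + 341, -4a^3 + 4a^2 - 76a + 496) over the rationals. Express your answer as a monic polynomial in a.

a^2 + 3a + 31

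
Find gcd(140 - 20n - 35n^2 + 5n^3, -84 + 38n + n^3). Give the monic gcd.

Euclidean algorithm in ℚ[n]:
  5n^3 - 35n^2 - 20n + 140 = (5)(n^3 + 38n - 84) + (-35n^2 - 210n + 560)
  n^3 + 38n - 84 = (-(1/35)n + 6/35)(-35n^2 - 210n + 560) + (90n - 180)
  -35n^2 - 210n + 560 = (-(7/18)n - 28/9)(90n - 180) + (0)
Last nonzero remainder: 90n - 180. Dividing through by 90 gives the monic gcd n - 2.

-2 + n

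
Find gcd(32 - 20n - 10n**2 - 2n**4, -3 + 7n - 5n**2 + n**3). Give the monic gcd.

Apply the Euclidean algorithm:
  -2n**4 - 10n**2 - 20n + 32 = (-2n - 10)(n**3 - 5n**2 + 7n - 3) + (-46n**2 + 44n + 2)
  n**3 - 5n**2 + 7n - 3 = (-(1/46)n + 93/1058)(-46n**2 + 44n + 2) + ((1680/529)n - 1680/529)
  -46n**2 + 44n + 2 = (-(12167/840)n - 529/840)((1680/529)n - 1680/529) + (0)
Last nonzero remainder: (1680/529)n - 1680/529. Dividing through by 1680/529 gives the monic gcd n - 1.

-1 + n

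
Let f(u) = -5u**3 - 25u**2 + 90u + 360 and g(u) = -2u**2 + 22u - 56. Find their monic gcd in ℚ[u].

u - 4

Euclidean algorithm in ℚ[u]:
  -5u**3 - 25u**2 + 90u + 360 = ((5/2)u + 40)(-2u**2 + 22u - 56) + (-650u + 2600)
  -2u**2 + 22u - 56 = ((1/325)u - 7/325)(-650u + 2600) + (0)
Last nonzero remainder: -650u + 2600. Dividing through by -650 gives the monic gcd u - 4.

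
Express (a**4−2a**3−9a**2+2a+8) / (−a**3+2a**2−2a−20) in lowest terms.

(−a**3+4a**2+a−4)/(a**2−4a+10)

By polynomial division,
  a**4−2a**3−9a**2+2a+8 = (−a)(−a**3+2a**2−2a−20) + (−11a**2−18a+8)
  −a**3+2a**2−2a−20 = ((1/11)a−40/121)(−11a**2−18a+8) + (−(1050/121)a−2100/121)
  −11a**2−18a+8 = ((1331/1050)a−242/525)(−(1050/121)a−2100/121) + (0)
Last nonzero remainder: −(1050/121)a−2100/121. Dividing through by −1050/121 gives the monic gcd a+2.
Cancel a+2 from numerator and denominator to get the reduced form.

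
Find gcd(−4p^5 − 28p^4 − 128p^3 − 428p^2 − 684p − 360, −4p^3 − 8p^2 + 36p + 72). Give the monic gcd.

p^2 + 5p + 6

By polynomial division,
  −4p^5 − 28p^4 − 128p^3 − 428p^2 − 684p − 360 = (p^2 + 5p + 31)(−4p^3 − 8p^2 + 36p + 72) + (−432p^2 − 2160p − 2592)
  −4p^3 − 8p^2 + 36p + 72 = ((1/108)p − 1/36)(−432p^2 − 2160p − 2592) + (0)
Last nonzero remainder: −432p^2 − 2160p − 2592. Dividing through by −432 gives the monic gcd p^2 + 5p + 6.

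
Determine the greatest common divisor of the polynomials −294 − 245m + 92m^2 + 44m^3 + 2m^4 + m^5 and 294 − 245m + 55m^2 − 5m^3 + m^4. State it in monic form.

−98 + 49m − 2m^2 + m^3

Repeated division with remainder:
  m^5 + 2m^4 + 44m^3 + 92m^2 − 245m − 294 = (m + 7)(m^4 − 5m^3 + 55m^2 − 245m + 294) + (24m^3 − 48m^2 + 1176m − 2352)
  m^4 − 5m^3 + 55m^2 − 245m + 294 = ((1/24)m − 1/8)(24m^3 − 48m^2 + 1176m − 2352) + (0)
Last nonzero remainder: 24m^3 − 48m^2 + 1176m − 2352. Dividing through by 24 gives the monic gcd m^3 − 2m^2 + 49m − 98.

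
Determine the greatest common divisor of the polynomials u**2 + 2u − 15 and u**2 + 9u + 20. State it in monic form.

u + 5

Repeated division with remainder:
  u**2 + 2u − 15 = (u**2 + 9u + 20) + (−7u − 35)
  u**2 + 9u + 20 = (−(1/7)u − 4/7)(−7u − 35) + (0)
Last nonzero remainder: −7u − 35. Dividing through by −7 gives the monic gcd u + 5.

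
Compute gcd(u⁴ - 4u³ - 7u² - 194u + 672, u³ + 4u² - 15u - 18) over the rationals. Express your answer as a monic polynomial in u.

u - 3

Euclidean algorithm in ℚ[u]:
  u⁴ - 4u³ - 7u² - 194u + 672 = (u - 8)(u³ + 4u² - 15u - 18) + (40u² - 296u + 528)
  u³ + 4u² - 15u - 18 = ((1/40)u + 57/200)(40u² - 296u + 528) + ((1404/25)u - 4212/25)
  40u² - 296u + 528 = ((250/351)u - 1100/351)((1404/25)u - 4212/25) + (0)
Last nonzero remainder: (1404/25)u - 4212/25. Dividing through by 1404/25 gives the monic gcd u - 3.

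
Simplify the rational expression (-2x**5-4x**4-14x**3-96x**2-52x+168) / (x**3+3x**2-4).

Repeated division with remainder:
  -2x**5-4x**4-14x**3-96x**2-52x+168 = (-2x**2+2x-20)(x**3+3x**2-4) + (-44x**2-44x+88)
  x**3+3x**2-4 = (-(1/44)x-1/22)(-44x**2-44x+88) + (0)
Last nonzero remainder: -44x**2-44x+88. Dividing through by -44 gives the monic gcd x**2+x-2.
Cancel x**2+x-2 from numerator and denominator to get the reduced form.

(-2x**3-2x**2-16x-84)/(x+2)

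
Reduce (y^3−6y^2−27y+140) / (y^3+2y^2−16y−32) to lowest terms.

(y^2−2y−35)/(y^2+6y+8)

By polynomial division,
  y^3−6y^2−27y+140 = (y^3+2y^2−16y−32) + (−8y^2−11y+172)
  y^3+2y^2−16y−32 = (−(1/8)y−5/64)(−8y^2−11y+172) + ((297/64)y−297/16)
  −8y^2−11y+172 = (−(512/297)y−2752/297)((297/64)y−297/16) + (0)
Last nonzero remainder: (297/64)y−297/16. Dividing through by 297/64 gives the monic gcd y−4.
Cancel y−4 from numerator and denominator to get the reduced form.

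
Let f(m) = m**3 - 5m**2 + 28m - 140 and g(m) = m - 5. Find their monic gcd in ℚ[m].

Repeated division with remainder:
  m**3 - 5m**2 + 28m - 140 = (m**2 + 28)(m - 5) + (0)
The last nonzero remainder m - 5 is already monic.

m - 5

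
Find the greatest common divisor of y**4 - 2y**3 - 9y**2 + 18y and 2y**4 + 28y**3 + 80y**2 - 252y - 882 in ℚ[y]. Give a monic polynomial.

y**2 - 9

Euclidean algorithm in ℚ[y]:
  y**4 - 2y**3 - 9y**2 + 18y = (1/2)(2y**4 + 28y**3 + 80y**2 - 252y - 882) + (-16y**3 - 49y**2 + 144y + 441)
  2y**4 + 28y**3 + 80y**2 - 252y - 882 = (-(1/8)y - 175/128)(-16y**3 - 49y**2 + 144y + 441) + ((3969/128)y**2 - 35721/128)
  -16y**3 - 49y**2 + 144y + 441 = (-(2048/3969)y - 128/81)((3969/128)y**2 - 35721/128) + (0)
Last nonzero remainder: (3969/128)y**2 - 35721/128. Dividing through by 3969/128 gives the monic gcd y**2 - 9.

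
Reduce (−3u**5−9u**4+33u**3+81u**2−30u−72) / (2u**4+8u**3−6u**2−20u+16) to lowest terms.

Repeated division with remainder:
  −3u**5−9u**4+33u**3+81u**2−30u−72 = (−(3/2)u+3/2)(2u**4+8u**3−6u**2−20u+16) + (12u**3+60u**2+24u−96)
  2u**4+8u**3−6u**2−20u+16 = ((1/6)u−1/6)(12u**3+60u**2+24u−96) + (0)
Last nonzero remainder: 12u**3+60u**2+24u−96. Dividing through by 12 gives the monic gcd u**3+5u**2+2u−8.
Cancel u**3+5u**2+2u−8 from numerator and denominator to get the reduced form.

(−3u**2+6u+9)/(2u−2)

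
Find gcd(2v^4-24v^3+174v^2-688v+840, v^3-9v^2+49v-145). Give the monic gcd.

v-5

Euclidean algorithm in ℚ[v]:
  2v^4-24v^3+174v^2-688v+840 = (2v-6)(v^3-9v^2+49v-145) + (22v^2-104v-30)
  v^3-9v^2+49v-145 = ((1/22)v-47/242)(22v^2-104v-30) + ((3650/121)v-18250/121)
  22v^2-104v-30 = ((1331/1825)v+363/1825)((3650/121)v-18250/121) + (0)
Last nonzero remainder: (3650/121)v-18250/121. Dividing through by 3650/121 gives the monic gcd v-5.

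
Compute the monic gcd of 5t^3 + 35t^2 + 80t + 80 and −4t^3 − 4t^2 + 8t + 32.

t^2 + 3t + 4

By polynomial division,
  5t^3 + 35t^2 + 80t + 80 = (−5/4)(−4t^3 − 4t^2 + 8t + 32) + (30t^2 + 90t + 120)
  −4t^3 − 4t^2 + 8t + 32 = (−(2/15)t + 4/15)(30t^2 + 90t + 120) + (0)
Last nonzero remainder: 30t^2 + 90t + 120. Dividing through by 30 gives the monic gcd t^2 + 3t + 4.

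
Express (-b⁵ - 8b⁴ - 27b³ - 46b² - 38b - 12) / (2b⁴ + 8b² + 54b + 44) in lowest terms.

(-b³ - 5b² - 10b - 6)/(2b² - 6b + 22)

Euclidean algorithm in ℚ[b]:
  -b⁵ - 8b⁴ - 27b³ - 46b² - 38b - 12 = (-(1/2)b - 4)(2b⁴ + 8b² + 54b + 44) + (-23b³ + 13b² + 200b + 164)
  2b⁴ + 8b² + 54b + 44 = (-(2/23)b - 26/529)(-23b³ + 13b² + 200b + 164) + ((13770/529)b² + (41310/529)b + 27540/529)
  -23b³ + 13b² + 200b + 164 = (-(12167/13770)b + 21689/6885)((13770/529)b² + (41310/529)b + 27540/529) + (0)
Last nonzero remainder: (13770/529)b² + (41310/529)b + 27540/529. Dividing through by 13770/529 gives the monic gcd b² + 3b + 2.
Cancel b² + 3b + 2 from numerator and denominator to get the reduced form.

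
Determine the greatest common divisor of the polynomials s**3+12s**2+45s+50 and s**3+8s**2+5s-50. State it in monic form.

s**2+10s+25

Repeated division with remainder:
  s**3+12s**2+45s+50 = (s**3+8s**2+5s-50) + (4s**2+40s+100)
  s**3+8s**2+5s-50 = ((1/4)s-1/2)(4s**2+40s+100) + (0)
Last nonzero remainder: 4s**2+40s+100. Dividing through by 4 gives the monic gcd s**2+10s+25.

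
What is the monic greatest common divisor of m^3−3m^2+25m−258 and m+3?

1

By polynomial division,
  m^3−3m^2+25m−258 = (m^2−6m+43)(m+3) + (−387)
  m+3 = (−(1/387)m−1/129)(−387) + (0)
The last nonzero remainder is the constant −387, so the polynomials are coprime and gcd = 1.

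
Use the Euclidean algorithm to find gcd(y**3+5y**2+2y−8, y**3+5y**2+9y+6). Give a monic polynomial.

y+2

Repeated division with remainder:
  y**3+5y**2+2y−8 = (y**3+5y**2+9y+6) + (−7y−14)
  y**3+5y**2+9y+6 = (−(1/7)y**2−(3/7)y−3/7)(−7y−14) + (0)
Last nonzero remainder: −7y−14. Dividing through by −7 gives the monic gcd y+2.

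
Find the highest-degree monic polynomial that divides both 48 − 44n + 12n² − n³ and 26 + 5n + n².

1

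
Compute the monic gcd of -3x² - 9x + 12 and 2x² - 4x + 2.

Euclidean algorithm in ℚ[x]:
  -3x² - 9x + 12 = (-3/2)(2x² - 4x + 2) + (-15x + 15)
  2x² - 4x + 2 = (-(2/15)x + 2/15)(-15x + 15) + (0)
Last nonzero remainder: -15x + 15. Dividing through by -15 gives the monic gcd x - 1.

x - 1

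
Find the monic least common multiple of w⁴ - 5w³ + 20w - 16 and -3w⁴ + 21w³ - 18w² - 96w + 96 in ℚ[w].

w⁵ - 9w⁴ + 20w³ + 20w² - 96w + 64

By polynomial division,
  w⁴ - 5w³ + 20w - 16 = (-1/3)(-3w⁴ + 21w³ - 18w² - 96w + 96) + (2w³ - 6w² - 12w + 16)
  -3w⁴ + 21w³ - 18w² - 96w + 96 = (-(3/2)w + 6)(2w³ - 6w² - 12w + 16) + (0)
Last nonzero remainder: 2w³ - 6w² - 12w + 16. Dividing through by 2 gives the monic gcd w³ - 3w² - 6w + 8.
Then lcm(f, g) = f·g / gcd(f, g); expanding and making the result monic gives the answer.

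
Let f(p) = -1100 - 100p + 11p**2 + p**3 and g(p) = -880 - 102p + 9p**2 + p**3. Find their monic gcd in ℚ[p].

-110 + p + p**2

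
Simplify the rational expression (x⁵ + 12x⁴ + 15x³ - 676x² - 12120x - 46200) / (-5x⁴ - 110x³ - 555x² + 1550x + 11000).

Apply the Euclidean algorithm:
  x⁵ + 12x⁴ + 15x³ - 676x² - 12120x - 46200 = (-(1/5)x + 2)(-5x⁴ - 110x³ - 555x² + 1550x + 11000) + (124x³ + 744x² - 13020x - 68200)
  -5x⁴ - 110x³ - 555x² + 1550x + 11000 = (-(5/124)x - 20/31)(124x³ + 744x² - 13020x - 68200) + (-600x² - 9600x - 33000)
  124x³ + 744x² - 13020x - 68200 = (-(31/150)x + 31/15)(-600x² - 9600x - 33000) + (0)
Last nonzero remainder: -600x² - 9600x - 33000. Dividing through by -600 gives the monic gcd x² + 16x + 55.
Cancel x² + 16x + 55 from numerator and denominator to get the reduced form.

(-x³ + 4x² - 24x + 840)/(5x² + 30x - 200)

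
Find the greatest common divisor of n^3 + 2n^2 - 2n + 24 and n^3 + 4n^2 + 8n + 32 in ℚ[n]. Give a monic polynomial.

Apply the Euclidean algorithm:
  n^3 + 2n^2 - 2n + 24 = (n^3 + 4n^2 + 8n + 32) + (-2n^2 - 10n - 8)
  n^3 + 4n^2 + 8n + 32 = (-(1/2)n + 1/2)(-2n^2 - 10n - 8) + (9n + 36)
  -2n^2 - 10n - 8 = (-(2/9)n - 2/9)(9n + 36) + (0)
Last nonzero remainder: 9n + 36. Dividing through by 9 gives the monic gcd n + 4.

n + 4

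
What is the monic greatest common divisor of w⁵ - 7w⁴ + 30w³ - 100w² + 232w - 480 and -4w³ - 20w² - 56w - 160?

Apply the Euclidean algorithm:
  w⁵ - 7w⁴ + 30w³ - 100w² + 232w - 480 = (-(1/4)w² + 3w - 19)(-4w³ - 20w² - 56w - 160) + (-352w² - 352w - 3520)
  -4w³ - 20w² - 56w - 160 = ((1/88)w + 1/22)(-352w² - 352w - 3520) + (0)
Last nonzero remainder: -352w² - 352w - 3520. Dividing through by -352 gives the monic gcd w² + w + 10.

w² + w + 10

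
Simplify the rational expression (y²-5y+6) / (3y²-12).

(y-3)/(3y+6)

Euclidean algorithm in ℚ[y]:
  y²-5y+6 = (1/3)(3y²-12) + (-5y+10)
  3y²-12 = (-(3/5)y-6/5)(-5y+10) + (0)
Last nonzero remainder: -5y+10. Dividing through by -5 gives the monic gcd y-2.
Cancel y-2 from numerator and denominator to get the reduced form.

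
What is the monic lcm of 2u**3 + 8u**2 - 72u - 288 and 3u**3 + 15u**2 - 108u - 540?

Apply the Euclidean algorithm:
  2u**3 + 8u**2 - 72u - 288 = (2/3)(3u**3 + 15u**2 - 108u - 540) + (-2u**2 + 72)
  3u**3 + 15u**2 - 108u - 540 = (-(3/2)u - 15/2)(-2u**2 + 72) + (0)
Last nonzero remainder: -2u**2 + 72. Dividing through by -2 gives the monic gcd u**2 - 36.
Then lcm(f, g) = f·g / gcd(f, g); expanding and making the result monic gives the answer.

u**4 + 9u**3 - 16u**2 - 324u - 720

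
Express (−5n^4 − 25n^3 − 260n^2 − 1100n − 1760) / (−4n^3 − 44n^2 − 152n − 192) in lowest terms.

(5n^2 + 220)/(4n + 24)

Repeated division with remainder:
  −5n^4 − 25n^3 − 260n^2 − 1100n − 1760 = ((5/4)n − 15/2)(−4n^3 − 44n^2 − 152n − 192) + (−400n^2 − 2000n − 3200)
  −4n^3 − 44n^2 − 152n − 192 = ((1/100)n + 3/50)(−400n^2 − 2000n − 3200) + (0)
Last nonzero remainder: −400n^2 − 2000n − 3200. Dividing through by −400 gives the monic gcd n^2 + 5n + 8.
Cancel n^2 + 5n + 8 from numerator and denominator to get the reduced form.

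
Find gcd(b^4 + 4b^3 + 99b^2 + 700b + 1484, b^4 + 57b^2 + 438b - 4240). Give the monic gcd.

b^2 - 3b + 106

Repeated division with remainder:
  b^4 + 4b^3 + 99b^2 + 700b + 1484 = (b^4 + 57b^2 + 438b - 4240) + (4b^3 + 42b^2 + 262b + 5724)
  b^4 + 57b^2 + 438b - 4240 = ((1/4)b - 21/8)(4b^3 + 42b^2 + 262b + 5724) + ((407/4)b^2 - (1221/4)b + 21571/2)
  4b^3 + 42b^2 + 262b + 5724 = ((16/407)b + 216/407)((407/4)b^2 - (1221/4)b + 21571/2) + (0)
Last nonzero remainder: (407/4)b^2 - (1221/4)b + 21571/2. Dividing through by 407/4 gives the monic gcd b^2 - 3b + 106.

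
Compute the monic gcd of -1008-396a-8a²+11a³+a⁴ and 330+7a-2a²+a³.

6+a

Apply the Euclidean algorithm:
  a⁴+11a³-8a²-396a-1008 = (a+13)(a³-2a²+7a+330) + (11a²-817a-5298)
  a³-2a²+7a+330 = ((1/11)a+795/121)(11a²-817a-5298) + ((708640/121)a+4251840/121)
  11a²-817a-5298 = ((1331/708640)a-106843/708640)((708640/121)a+4251840/121) + (0)
Last nonzero remainder: (708640/121)a+4251840/121. Dividing through by 708640/121 gives the monic gcd a+6.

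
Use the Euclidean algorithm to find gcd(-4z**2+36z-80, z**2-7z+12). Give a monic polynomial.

z-4

Euclidean algorithm in ℚ[z]:
  -4z**2+36z-80 = (-4)(z**2-7z+12) + (8z-32)
  z**2-7z+12 = ((1/8)z-3/8)(8z-32) + (0)
Last nonzero remainder: 8z-32. Dividing through by 8 gives the monic gcd z-4.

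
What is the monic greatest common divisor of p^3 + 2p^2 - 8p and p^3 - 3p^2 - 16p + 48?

By polynomial division,
  p^3 + 2p^2 - 8p = (p^3 - 3p^2 - 16p + 48) + (5p^2 + 8p - 48)
  p^3 - 3p^2 - 16p + 48 = ((1/5)p - 23/25)(5p^2 + 8p - 48) + ((24/25)p + 96/25)
  5p^2 + 8p - 48 = ((125/24)p - 25/2)((24/25)p + 96/25) + (0)
Last nonzero remainder: (24/25)p + 96/25. Dividing through by 24/25 gives the monic gcd p + 4.

p + 4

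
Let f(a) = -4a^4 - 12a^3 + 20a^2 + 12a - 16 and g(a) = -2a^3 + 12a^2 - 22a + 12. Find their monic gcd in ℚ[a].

Repeated division with remainder:
  -4a^4 - 12a^3 + 20a^2 + 12a - 16 = (2a + 18)(-2a^3 + 12a^2 - 22a + 12) + (-152a^2 + 384a - 232)
  -2a^3 + 12a^2 - 22a + 12 = ((1/76)a - 33/722)(-152a^2 + 384a - 232) + (-(504/361)a + 504/361)
  -152a^2 + 384a - 232 = ((6859/63)a - 10469/63)(-(504/361)a + 504/361) + (0)
Last nonzero remainder: -(504/361)a + 504/361. Dividing through by -504/361 gives the monic gcd a - 1.

a - 1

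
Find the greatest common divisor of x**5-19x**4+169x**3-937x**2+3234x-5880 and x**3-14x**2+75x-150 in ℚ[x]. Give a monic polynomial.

x**2-9x+30

Apply the Euclidean algorithm:
  x**5-19x**4+169x**3-937x**2+3234x-5880 = (x**2-5x+24)(x**3-14x**2+75x-150) + (-76x**2+684x-2280)
  x**3-14x**2+75x-150 = (-(1/76)x+5/76)(-76x**2+684x-2280) + (0)
Last nonzero remainder: -76x**2+684x-2280. Dividing through by -76 gives the monic gcd x**2-9x+30.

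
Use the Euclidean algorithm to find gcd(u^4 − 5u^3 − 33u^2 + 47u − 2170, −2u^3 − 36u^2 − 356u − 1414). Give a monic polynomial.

u + 7

Repeated division with remainder:
  u^4 − 5u^3 − 33u^2 + 47u − 2170 = (−(1/2)u + 23/2)(−2u^3 − 36u^2 − 356u − 1414) + (203u^2 + 3434u + 14091)
  −2u^3 − 36u^2 − 356u − 1414 = (−(2/203)u − 440/41209)(203u^2 + 3434u + 14091) + (−(7438498/41209)u − 7438498/5887)
  203u^2 + 3434u + 14091 = (−(8365427/7438498)u − 82953717/7438498)(−(7438498/41209)u − 7438498/5887) + (0)
Last nonzero remainder: −(7438498/41209)u − 7438498/5887. Dividing through by −7438498/41209 gives the monic gcd u + 7.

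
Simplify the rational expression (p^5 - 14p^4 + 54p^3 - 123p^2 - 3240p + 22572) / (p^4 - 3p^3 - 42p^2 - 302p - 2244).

(p^3 - 9p^2 + 75p - 342)/(p^2 + 2p + 34)

Repeated division with remainder:
  p^5 - 14p^4 + 54p^3 - 123p^2 - 3240p + 22572 = (p - 11)(p^4 - 3p^3 - 42p^2 - 302p - 2244) + (63p^3 - 283p^2 - 4318p - 2112)
  p^4 - 3p^3 - 42p^2 - 302p - 2244 = ((1/63)p + 94/3969)(63p^3 - 283p^2 - 4318p - 2112) + ((131938/3969)p^2 - (659690/3969)p - 2902636/1323)
  63p^3 - 283p^2 - 4318p - 2112 = ((250047/131938)p + 63504/65969)((131938/3969)p^2 - (659690/3969)p - 2902636/1323) + (0)
Last nonzero remainder: (131938/3969)p^2 - (659690/3969)p - 2902636/1323. Dividing through by 131938/3969 gives the monic gcd p^2 - 5p - 66.
Cancel p^2 - 5p - 66 from numerator and denominator to get the reduced form.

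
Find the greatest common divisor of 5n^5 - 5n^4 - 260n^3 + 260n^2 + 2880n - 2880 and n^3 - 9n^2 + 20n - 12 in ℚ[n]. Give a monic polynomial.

n^2 - 7n + 6

Apply the Euclidean algorithm:
  5n^5 - 5n^4 - 260n^3 + 260n^2 + 2880n - 2880 = (5n^2 + 40n)(n^3 - 9n^2 + 20n - 12) + (-480n^2 + 3360n - 2880)
  n^3 - 9n^2 + 20n - 12 = (-(1/480)n + 1/240)(-480n^2 + 3360n - 2880) + (0)
Last nonzero remainder: -480n^2 + 3360n - 2880. Dividing through by -480 gives the monic gcd n^2 - 7n + 6.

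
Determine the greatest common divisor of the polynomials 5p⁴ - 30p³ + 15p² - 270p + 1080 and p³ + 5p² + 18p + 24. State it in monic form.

p² + 3p + 12

By polynomial division,
  5p⁴ - 30p³ + 15p² - 270p + 1080 = (5p - 55)(p³ + 5p² + 18p + 24) + (200p² + 600p + 2400)
  p³ + 5p² + 18p + 24 = ((1/200)p + 1/100)(200p² + 600p + 2400) + (0)
Last nonzero remainder: 200p² + 600p + 2400. Dividing through by 200 gives the monic gcd p² + 3p + 12.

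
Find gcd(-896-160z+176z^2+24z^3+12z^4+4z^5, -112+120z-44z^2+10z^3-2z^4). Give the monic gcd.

-28+16z-3z^2+z^3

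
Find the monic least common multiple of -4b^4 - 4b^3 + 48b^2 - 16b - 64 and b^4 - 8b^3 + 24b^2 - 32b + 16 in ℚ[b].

Apply the Euclidean algorithm:
  -4b^4 - 4b^3 + 48b^2 - 16b - 64 = (-4)(b^4 - 8b^3 + 24b^2 - 32b + 16) + (-36b^3 + 144b^2 - 144b)
  b^4 - 8b^3 + 24b^2 - 32b + 16 = (-(1/36)b + 1/9)(-36b^3 + 144b^2 - 144b) + (4b^2 - 16b + 16)
  -36b^3 + 144b^2 - 144b = (-9b)(4b^2 - 16b + 16) + (0)
Last nonzero remainder: 4b^2 - 16b + 16. Dividing through by 4 gives the monic gcd b^2 - 4b + 4.
Then lcm(f, g) = f·g / gcd(f, g); expanding and making the result monic gives the answer.

b^6 - 3b^5 - 12b^4 + 56b^3 - 48b^2 - 48b + 64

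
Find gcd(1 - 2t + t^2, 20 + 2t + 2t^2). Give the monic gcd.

By polynomial division,
  t^2 - 2t + 1 = (1/2)(2t^2 + 2t + 20) + (-3t - 9)
  2t^2 + 2t + 20 = (-(2/3)t + 4/3)(-3t - 9) + (32)
  -3t - 9 = (-(3/32)t - 9/32)(32) + (0)
The last nonzero remainder is the constant 32, so the polynomials are coprime and gcd = 1.

1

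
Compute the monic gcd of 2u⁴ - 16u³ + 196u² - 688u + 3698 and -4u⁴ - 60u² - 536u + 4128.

u² - 2u + 43

By polynomial division,
  2u⁴ - 16u³ + 196u² - 688u + 3698 = (-1/2)(-4u⁴ - 60u² - 536u + 4128) + (-16u³ + 166u² - 956u + 5762)
  -4u⁴ - 60u² - 536u + 4128 = ((1/4)u + 83/32)(-16u³ + 166u² - 956u + 5762) + (-(4025/16)u² + (4025/8)u - 173075/16)
  -16u³ + 166u² - 956u + 5762 = ((256/4025)u - 2144/4025)(-(4025/16)u² + (4025/8)u - 173075/16) + (0)
Last nonzero remainder: -(4025/16)u² + (4025/8)u - 173075/16. Dividing through by -4025/16 gives the monic gcd u² - 2u + 43.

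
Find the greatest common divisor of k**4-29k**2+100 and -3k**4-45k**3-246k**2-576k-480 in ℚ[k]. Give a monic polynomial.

k**2+7k+10

Apply the Euclidean algorithm:
  k**4-29k**2+100 = (-1/3)(-3k**4-45k**3-246k**2-576k-480) + (-15k**3-111k**2-192k-60)
  -3k**4-45k**3-246k**2-576k-480 = ((1/5)k+38/25)(-15k**3-111k**2-192k-60) + (-(972/25)k**2-(6804/25)k-1944/5)
  -15k**3-111k**2-192k-60 = ((125/324)k+25/162)(-(972/25)k**2-(6804/25)k-1944/5) + (0)
Last nonzero remainder: -(972/25)k**2-(6804/25)k-1944/5. Dividing through by -972/25 gives the monic gcd k**2+7k+10.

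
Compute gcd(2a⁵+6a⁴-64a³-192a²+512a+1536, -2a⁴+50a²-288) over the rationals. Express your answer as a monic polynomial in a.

a³+3a²-16a-48

Repeated division with remainder:
  2a⁵+6a⁴-64a³-192a²+512a+1536 = (-a-3)(-2a⁴+50a²-288) + (-14a³-42a²+224a+672)
  -2a⁴+50a²-288 = ((1/7)a-3/7)(-14a³-42a²+224a+672) + (0)
Last nonzero remainder: -14a³-42a²+224a+672. Dividing through by -14 gives the monic gcd a³+3a²-16a-48.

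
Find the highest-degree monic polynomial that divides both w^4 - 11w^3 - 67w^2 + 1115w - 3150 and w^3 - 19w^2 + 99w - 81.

w - 9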